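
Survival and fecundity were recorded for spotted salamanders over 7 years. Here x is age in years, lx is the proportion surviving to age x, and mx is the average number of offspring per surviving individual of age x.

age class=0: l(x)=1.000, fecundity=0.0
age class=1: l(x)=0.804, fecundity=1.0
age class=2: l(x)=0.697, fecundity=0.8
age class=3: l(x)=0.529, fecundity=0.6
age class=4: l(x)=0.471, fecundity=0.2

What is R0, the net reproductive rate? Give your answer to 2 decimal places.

lx·mx by age: 0, 0.804, 0.5576, 0.3174, 0.0942
R0 = Σ lx·mx = 1.7732 → 1.77

1.77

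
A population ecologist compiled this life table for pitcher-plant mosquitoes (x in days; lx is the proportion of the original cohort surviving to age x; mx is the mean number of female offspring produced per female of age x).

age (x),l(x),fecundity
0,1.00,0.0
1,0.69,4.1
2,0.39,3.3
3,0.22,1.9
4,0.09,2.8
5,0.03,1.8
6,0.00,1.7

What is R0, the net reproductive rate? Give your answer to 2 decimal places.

lx·mx by age: 0, 2.829, 1.287, 0.418, 0.252, 0.054, 0
R0 = Σ lx·mx = 4.84 → 4.84

4.84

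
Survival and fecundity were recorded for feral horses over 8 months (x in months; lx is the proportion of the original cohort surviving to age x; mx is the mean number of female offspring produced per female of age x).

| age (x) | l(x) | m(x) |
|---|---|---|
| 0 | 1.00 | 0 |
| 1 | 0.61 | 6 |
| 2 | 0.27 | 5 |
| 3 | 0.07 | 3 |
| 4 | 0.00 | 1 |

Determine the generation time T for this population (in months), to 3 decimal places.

1.339

lx·mx: 0, 3.66, 1.35, 0.21, 0 → R0 = 5.22
x·lx·mx: 0, 3.66, 2.7, 0.63, 0 → Σ = 6.99
T = 6.99 / 5.22 = 1.33908… → 1.339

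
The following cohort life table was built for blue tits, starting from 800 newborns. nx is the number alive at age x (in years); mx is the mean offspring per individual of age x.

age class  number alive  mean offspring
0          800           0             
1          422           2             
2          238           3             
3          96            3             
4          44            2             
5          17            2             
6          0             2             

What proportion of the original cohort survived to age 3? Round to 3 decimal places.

l_3 = n_3/n_0 = 96/800 = 0.12 → 0.120

0.120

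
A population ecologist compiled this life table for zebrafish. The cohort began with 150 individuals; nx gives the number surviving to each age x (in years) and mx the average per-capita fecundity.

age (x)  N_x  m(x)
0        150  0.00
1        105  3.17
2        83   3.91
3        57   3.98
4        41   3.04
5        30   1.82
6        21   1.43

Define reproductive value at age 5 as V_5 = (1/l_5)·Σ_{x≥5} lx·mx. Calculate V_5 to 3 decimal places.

lx = nx/n0 = nx/150: 1, 0.7, 0.55333…, 0.38, 0.27333…, 0.2, 0.14
lx·mx for x ≥ 5: 0.364, 0.2002 → sum = 0.5642
V_5 = 0.5642 / l_5 = 0.5642 / 0.2 = 2.821 → 2.821

2.821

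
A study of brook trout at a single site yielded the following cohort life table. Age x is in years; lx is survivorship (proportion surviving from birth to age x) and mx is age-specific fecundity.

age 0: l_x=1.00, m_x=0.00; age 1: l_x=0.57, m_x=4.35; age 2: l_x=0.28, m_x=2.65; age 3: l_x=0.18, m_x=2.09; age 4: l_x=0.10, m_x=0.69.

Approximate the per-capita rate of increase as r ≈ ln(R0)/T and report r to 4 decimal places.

0.8875

R0 = Σ lx·mx = 0 + 2.4795 + 0.742 + 0.3762 + 0.069 = 3.6667
Σ x·lx·mx = 5.3681; T = 5.3681/3.6667 = 1.46401…
r ≈ ln(R0)/T = ln(3.6667)/1.46401… = 0.887486… → 0.8875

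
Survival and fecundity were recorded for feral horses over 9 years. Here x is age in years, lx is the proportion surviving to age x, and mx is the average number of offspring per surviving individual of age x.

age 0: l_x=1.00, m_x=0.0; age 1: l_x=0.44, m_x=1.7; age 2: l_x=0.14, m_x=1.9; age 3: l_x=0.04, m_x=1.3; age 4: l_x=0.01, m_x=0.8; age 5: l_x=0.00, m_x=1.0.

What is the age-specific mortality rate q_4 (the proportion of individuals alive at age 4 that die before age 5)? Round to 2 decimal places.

q_4 = (l_4 − l_5) / l_4 = (0.01 − 0) / 0.01
     = 0.01 / 0.01 = 1 → 1.00

1.00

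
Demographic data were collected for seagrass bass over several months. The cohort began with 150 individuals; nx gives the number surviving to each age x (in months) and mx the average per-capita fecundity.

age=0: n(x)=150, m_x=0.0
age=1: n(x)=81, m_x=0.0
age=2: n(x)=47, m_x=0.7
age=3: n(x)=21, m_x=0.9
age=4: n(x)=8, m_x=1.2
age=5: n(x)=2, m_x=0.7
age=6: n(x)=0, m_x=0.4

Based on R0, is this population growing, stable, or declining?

lx = nx/n0 = nx/150: 1, 0.54, 0.31333…, 0.14, 0.05333…, 0.01333…, 0
R0 = Σ lx·mx = 0 + 0 + 0.219333… + 0.126 + 0.064… + 0.009333… + 0 = 0.418667…
R0 < 1, so the population is declining.

declining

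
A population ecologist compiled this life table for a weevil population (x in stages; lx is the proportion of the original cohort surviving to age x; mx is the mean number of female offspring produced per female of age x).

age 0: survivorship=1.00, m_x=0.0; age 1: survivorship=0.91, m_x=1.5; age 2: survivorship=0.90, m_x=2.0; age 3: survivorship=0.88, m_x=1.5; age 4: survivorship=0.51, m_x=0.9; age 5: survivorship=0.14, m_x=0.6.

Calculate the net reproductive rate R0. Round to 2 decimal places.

5.03

lx·mx by age: 0, 1.365, 1.8, 1.32, 0.459, 0.084
R0 = Σ lx·mx = 5.028 → 5.03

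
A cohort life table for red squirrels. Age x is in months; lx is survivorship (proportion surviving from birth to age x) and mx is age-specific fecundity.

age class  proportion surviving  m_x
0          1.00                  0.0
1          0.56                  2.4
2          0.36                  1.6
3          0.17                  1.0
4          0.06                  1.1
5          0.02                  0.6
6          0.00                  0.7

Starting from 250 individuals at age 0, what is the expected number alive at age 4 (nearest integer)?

15

Expected survivors = N0 · l_4 = 250 × 0.06 = 15 → 15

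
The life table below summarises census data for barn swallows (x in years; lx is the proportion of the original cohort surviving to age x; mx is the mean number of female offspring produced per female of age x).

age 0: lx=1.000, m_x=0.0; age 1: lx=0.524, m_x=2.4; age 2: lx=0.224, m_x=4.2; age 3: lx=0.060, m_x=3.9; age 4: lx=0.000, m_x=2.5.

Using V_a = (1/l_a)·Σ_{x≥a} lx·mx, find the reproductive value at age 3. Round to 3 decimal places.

3.900

lx·mx for x ≥ 3: 0.234, 0 → sum = 0.234
V_3 = 0.234 / l_3 = 0.234 / 0.06 = 3.9 → 3.900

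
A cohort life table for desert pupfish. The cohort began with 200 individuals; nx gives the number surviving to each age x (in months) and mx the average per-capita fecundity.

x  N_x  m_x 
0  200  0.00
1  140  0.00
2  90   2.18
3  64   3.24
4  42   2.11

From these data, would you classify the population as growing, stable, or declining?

growing

lx = nx/n0 = nx/200: 1, 0.7, 0.45, 0.32, 0.21
R0 = Σ lx·mx = 0 + 0 + 0.981 + 1.0368 + 0.4431 = 2.4609
R0 > 1, so the population is growing.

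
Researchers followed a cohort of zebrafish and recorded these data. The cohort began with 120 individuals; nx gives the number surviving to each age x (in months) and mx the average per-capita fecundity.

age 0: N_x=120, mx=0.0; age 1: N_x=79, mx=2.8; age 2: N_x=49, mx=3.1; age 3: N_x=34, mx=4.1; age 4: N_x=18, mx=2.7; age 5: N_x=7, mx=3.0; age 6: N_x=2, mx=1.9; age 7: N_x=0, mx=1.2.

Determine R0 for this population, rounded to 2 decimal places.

lx = nx/n0 = nx/120: 1, 0.65833…, 0.40833…, 0.28333…, 0.15, 0.05833…, 0.01667…, 0
lx·mx by age: 0, 1.843333…, 1.265833…, 1.161667…, 0.405, 0.175…, 0.031667…, 0
R0 = Σ lx·mx = 4.8825… → 4.88

4.88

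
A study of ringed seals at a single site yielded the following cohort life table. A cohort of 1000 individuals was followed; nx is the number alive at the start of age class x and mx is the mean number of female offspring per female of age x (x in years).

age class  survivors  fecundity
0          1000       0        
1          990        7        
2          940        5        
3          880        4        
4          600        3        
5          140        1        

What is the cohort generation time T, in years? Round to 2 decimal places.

lx = nx/n0 = nx/1000: 1, 0.99, 0.94, 0.88, 0.6, 0.14
lx·mx: 0, 6.93, 4.7, 3.52, 1.8, 0.14 → R0 = 17.09
x·lx·mx: 0, 6.93, 9.4, 10.56, 7.2, 0.7 → Σ = 34.79
T = 34.79 / 17.09 = 2.035693… → 2.04

2.04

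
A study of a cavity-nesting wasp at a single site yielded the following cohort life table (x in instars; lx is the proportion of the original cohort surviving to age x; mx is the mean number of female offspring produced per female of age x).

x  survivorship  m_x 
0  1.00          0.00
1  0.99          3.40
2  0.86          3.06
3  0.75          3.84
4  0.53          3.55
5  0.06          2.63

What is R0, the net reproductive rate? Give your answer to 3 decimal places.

lx·mx by age: 0, 3.366, 2.6316, 2.88, 1.8815, 0.1578
R0 = Σ lx·mx = 10.9169 → 10.917

10.917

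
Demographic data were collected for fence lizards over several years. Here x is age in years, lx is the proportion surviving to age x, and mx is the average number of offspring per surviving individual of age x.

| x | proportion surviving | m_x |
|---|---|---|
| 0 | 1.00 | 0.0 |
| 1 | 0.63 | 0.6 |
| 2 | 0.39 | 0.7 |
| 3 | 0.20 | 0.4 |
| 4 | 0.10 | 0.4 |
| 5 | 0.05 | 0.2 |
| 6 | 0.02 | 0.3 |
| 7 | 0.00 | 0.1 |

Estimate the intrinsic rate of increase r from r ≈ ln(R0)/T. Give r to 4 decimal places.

R0 = Σ lx·mx = 0 + 0.378 + 0.273 + 0.08 + 0.04 + 0.01 + 0.006 + 0 = 0.787
Σ x·lx·mx = 1.41; T = 1.41/0.787 = 1.79161…
r ≈ ln(R0)/T = ln(0.787)/1.79161… = -0.133693… → -0.1337

-0.1337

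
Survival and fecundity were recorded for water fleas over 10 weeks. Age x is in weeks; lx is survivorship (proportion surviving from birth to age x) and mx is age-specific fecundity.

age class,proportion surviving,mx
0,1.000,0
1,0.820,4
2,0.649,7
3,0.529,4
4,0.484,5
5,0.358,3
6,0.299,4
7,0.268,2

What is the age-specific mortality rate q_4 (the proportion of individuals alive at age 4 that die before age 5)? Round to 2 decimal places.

q_4 = (l_4 − l_5) / l_4 = (0.484 − 0.358) / 0.484
     = 0.126 / 0.484 = 0.260331… → 0.26

0.26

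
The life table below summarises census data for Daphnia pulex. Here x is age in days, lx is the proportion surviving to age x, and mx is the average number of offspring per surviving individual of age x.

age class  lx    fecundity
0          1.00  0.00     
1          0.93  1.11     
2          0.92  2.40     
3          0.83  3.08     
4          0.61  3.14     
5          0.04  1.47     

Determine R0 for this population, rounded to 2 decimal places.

7.77

lx·mx by age: 0, 1.0323, 2.208, 2.5564, 1.9154, 0.0588
R0 = Σ lx·mx = 7.7709 → 7.77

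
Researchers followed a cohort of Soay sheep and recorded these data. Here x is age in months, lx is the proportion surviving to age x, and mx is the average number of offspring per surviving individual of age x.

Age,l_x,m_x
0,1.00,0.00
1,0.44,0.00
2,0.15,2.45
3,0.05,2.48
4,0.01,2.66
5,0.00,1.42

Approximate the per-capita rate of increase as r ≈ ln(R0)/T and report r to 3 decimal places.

R0 = Σ lx·mx = 0 + 0 + 0.3675 + 0.124 + 0.0266 + 0 = 0.5181
Σ x·lx·mx = 1.2134; T = 1.2134/0.5181 = 2.34202…
r ≈ ln(R0)/T = ln(0.5181)/2.34202… = -0.28078… → -0.281

-0.281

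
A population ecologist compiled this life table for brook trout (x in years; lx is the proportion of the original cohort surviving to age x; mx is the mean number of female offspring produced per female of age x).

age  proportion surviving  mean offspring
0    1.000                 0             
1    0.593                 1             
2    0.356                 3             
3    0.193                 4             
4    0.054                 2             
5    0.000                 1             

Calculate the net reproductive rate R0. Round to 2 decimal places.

2.54

lx·mx by age: 0, 0.593, 1.068, 0.772, 0.108, 0
R0 = Σ lx·mx = 2.541 → 2.54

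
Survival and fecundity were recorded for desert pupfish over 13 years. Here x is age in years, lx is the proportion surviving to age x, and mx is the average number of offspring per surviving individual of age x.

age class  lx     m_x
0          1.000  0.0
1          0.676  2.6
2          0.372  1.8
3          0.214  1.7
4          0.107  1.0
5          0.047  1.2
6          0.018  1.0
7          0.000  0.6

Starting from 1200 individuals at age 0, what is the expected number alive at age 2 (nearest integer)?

Expected survivors = N0 · l_2 = 1200 × 0.372 = 446.4 → 446

446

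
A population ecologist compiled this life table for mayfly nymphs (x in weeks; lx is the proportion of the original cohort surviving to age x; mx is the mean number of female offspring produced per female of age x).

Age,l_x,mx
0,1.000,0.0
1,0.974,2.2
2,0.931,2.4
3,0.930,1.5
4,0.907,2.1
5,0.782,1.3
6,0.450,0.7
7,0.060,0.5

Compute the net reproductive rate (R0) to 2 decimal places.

9.04

lx·mx by age: 0, 2.1428, 2.2344, 1.395, 1.9047, 1.0166, 0.315, 0.03
R0 = Σ lx·mx = 9.0385 → 9.04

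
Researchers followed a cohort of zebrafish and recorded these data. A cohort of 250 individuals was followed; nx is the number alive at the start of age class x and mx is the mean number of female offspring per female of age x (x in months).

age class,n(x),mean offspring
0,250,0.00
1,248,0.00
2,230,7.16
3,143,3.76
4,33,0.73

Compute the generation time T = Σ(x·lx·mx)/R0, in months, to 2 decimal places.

2.27

lx = nx/n0 = nx/250: 1, 0.992, 0.92, 0.572, 0.132
lx·mx: 0, 0, 6.5872, 2.15072, 0.09636 → R0 = 8.83428
x·lx·mx: 0, 0, 13.1744, 6.45216, 0.38544 → Σ = 20.012
T = 20.012 / 8.83428 = 2.265267… → 2.27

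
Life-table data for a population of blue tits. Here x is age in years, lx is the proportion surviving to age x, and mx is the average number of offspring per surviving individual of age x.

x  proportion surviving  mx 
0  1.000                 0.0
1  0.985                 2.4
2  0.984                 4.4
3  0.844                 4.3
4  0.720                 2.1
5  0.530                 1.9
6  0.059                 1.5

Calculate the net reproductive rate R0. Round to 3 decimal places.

12.930

lx·mx by age: 0, 2.364, 4.3296, 3.6292, 1.512, 1.007, 0.0885
R0 = Σ lx·mx = 12.9303 → 12.930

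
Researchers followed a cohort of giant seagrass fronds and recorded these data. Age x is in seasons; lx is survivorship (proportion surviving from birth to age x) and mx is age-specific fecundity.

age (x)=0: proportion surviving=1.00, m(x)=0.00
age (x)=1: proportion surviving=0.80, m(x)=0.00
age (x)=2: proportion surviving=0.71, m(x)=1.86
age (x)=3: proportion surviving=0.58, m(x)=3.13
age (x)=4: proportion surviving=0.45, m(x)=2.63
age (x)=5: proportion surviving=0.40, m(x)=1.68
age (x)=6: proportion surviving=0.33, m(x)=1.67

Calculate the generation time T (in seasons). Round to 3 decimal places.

3.516

lx·mx: 0, 0, 1.3206, 1.8154, 1.1835, 0.672, 0.5511 → R0 = 5.5426
x·lx·mx: 0, 0, 2.6412, 5.4462, 4.734, 3.36, 3.3066 → Σ = 19.488
T = 19.488 / 5.5426 = 3.516039… → 3.516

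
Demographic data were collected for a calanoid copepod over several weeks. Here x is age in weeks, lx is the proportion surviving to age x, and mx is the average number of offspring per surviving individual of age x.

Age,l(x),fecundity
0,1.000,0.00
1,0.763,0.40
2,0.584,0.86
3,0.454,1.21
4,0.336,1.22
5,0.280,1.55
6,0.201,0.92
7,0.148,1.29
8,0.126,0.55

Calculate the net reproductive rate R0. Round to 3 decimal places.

lx·mx by age: 0, 0.3052, 0.50224, 0.54934, 0.40992, 0.434, 0.18492, 0.19092, 0.0693
R0 = Σ lx·mx = 2.64584 → 2.646

2.646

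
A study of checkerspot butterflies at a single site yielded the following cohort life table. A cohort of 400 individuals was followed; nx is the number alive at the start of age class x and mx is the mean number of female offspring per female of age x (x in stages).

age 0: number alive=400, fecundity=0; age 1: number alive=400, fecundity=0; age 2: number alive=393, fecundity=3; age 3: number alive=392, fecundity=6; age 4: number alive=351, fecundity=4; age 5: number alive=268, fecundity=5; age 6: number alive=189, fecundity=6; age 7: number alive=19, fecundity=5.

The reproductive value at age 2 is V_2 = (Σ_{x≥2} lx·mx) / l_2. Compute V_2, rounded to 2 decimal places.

lx = nx/n0 = nx/400: 1, 1, 0.9825, 0.98, 0.8775, 0.67, 0.4725, 0.0475
lx·mx for x ≥ 2: 2.9475, 5.88, 3.51, 3.35, 2.835, 0.2375 → sum = 18.76
V_2 = 18.76 / l_2 = 18.76 / 0.9825 = 19.094148… → 19.09

19.09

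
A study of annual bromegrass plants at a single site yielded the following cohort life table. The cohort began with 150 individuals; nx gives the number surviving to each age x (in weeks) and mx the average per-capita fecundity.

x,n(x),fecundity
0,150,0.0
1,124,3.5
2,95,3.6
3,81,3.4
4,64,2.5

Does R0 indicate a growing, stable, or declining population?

lx = nx/n0 = nx/150: 1, 0.82667…, 0.63333…, 0.54, 0.42667…
R0 = Σ lx·mx = 0 + 2.893333… + 2.28… + 1.836 + 1.066667… = 8.076…
R0 > 1, so the population is growing.

growing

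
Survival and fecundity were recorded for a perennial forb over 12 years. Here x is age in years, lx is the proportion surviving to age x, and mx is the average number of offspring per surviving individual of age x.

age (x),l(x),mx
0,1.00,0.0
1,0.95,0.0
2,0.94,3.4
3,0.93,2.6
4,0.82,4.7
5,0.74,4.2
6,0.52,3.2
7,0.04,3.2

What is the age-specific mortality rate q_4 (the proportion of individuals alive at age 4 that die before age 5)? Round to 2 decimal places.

q_4 = (l_4 − l_5) / l_4 = (0.82 − 0.74) / 0.82
     = 0.08 / 0.82 = 0.097561… → 0.10

0.10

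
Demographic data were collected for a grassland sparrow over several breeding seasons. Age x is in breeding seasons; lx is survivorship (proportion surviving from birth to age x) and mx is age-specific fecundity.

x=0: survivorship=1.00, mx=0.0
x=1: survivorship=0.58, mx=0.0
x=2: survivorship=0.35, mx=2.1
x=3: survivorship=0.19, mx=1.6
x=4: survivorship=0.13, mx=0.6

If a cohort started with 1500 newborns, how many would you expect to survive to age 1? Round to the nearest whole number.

870

Expected survivors = N0 · l_1 = 1500 × 0.58 = 870 → 870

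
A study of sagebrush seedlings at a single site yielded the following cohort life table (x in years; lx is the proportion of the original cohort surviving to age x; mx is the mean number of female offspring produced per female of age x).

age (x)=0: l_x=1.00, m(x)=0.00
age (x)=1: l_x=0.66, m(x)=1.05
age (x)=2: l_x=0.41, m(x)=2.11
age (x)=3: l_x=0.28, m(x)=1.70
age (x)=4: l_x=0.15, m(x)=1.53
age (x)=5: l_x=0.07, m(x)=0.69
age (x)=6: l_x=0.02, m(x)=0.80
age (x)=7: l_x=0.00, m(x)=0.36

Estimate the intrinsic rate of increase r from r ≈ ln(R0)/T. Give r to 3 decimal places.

R0 = Σ lx·mx = 0 + 0.693 + 0.8651 + 0.476 + 0.2295 + 0.0483 + 0.016 + 0 = 2.3279
Σ x·lx·mx = 5.1067; T = 5.1067/2.3279 = 2.19369…
r ≈ ln(R0)/T = ln(2.3279)/2.19369… = 0.38518… → 0.385

0.385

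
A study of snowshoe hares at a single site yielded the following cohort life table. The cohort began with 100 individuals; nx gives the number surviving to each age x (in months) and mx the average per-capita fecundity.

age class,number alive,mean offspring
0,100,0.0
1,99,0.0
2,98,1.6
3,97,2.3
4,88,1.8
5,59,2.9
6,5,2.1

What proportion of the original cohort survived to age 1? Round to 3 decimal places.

0.990

l_1 = n_1/n_0 = 99/100 = 0.99 → 0.990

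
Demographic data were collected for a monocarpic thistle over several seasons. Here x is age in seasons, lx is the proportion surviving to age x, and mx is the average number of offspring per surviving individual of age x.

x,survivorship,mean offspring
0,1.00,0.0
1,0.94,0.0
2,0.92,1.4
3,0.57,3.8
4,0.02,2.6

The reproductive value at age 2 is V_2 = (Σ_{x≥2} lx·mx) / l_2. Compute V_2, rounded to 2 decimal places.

lx·mx for x ≥ 2: 1.288, 2.166, 0.052 → sum = 3.506
V_2 = 3.506 / l_2 = 3.506 / 0.92 = 3.81087… → 3.81

3.81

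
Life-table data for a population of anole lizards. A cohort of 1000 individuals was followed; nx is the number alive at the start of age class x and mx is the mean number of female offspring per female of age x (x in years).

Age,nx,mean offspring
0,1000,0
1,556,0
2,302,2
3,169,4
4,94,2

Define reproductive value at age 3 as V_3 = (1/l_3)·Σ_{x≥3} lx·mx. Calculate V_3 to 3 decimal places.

lx = nx/n0 = nx/1000: 1, 0.556, 0.302, 0.169, 0.094
lx·mx for x ≥ 3: 0.676, 0.188 → sum = 0.864
V_3 = 0.864 / l_3 = 0.864 / 0.169 = 5.112426… → 5.112

5.112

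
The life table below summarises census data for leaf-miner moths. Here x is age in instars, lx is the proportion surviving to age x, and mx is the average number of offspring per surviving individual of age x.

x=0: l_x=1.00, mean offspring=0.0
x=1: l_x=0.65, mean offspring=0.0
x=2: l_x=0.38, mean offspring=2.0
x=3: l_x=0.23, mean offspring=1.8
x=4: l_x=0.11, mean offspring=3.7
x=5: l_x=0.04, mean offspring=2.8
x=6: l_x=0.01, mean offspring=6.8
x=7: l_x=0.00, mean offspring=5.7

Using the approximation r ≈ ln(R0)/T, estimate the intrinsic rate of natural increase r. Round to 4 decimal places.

R0 = Σ lx·mx = 0 + 0 + 0.76 + 0.414 + 0.407 + 0.112 + 0.068 + 0 = 1.761
Σ x·lx·mx = 5.358; T = 5.358/1.761 = 3.04259…
r ≈ ln(R0)/T = ln(1.761)/3.04259… = 0.185987… → 0.1860

0.1860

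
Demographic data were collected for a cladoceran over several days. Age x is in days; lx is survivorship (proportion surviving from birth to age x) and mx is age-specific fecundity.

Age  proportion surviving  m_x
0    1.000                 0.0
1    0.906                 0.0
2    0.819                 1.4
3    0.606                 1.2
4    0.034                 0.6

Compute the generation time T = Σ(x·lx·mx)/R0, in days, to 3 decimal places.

lx·mx: 0, 0, 1.1466, 0.7272, 0.0204 → R0 = 1.8942
x·lx·mx: 0, 0, 2.2932, 2.1816, 0.0816 → Σ = 4.5564
T = 4.5564 / 1.8942 = 2.405448… → 2.405

2.405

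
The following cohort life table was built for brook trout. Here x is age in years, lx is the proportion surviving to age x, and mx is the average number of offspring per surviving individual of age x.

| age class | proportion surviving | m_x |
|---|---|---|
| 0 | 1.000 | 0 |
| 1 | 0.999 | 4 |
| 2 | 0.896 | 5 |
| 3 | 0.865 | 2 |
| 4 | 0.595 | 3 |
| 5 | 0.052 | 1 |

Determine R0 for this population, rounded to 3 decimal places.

12.043

lx·mx by age: 0, 3.996, 4.48, 1.73, 1.785, 0.052
R0 = Σ lx·mx = 12.043 → 12.043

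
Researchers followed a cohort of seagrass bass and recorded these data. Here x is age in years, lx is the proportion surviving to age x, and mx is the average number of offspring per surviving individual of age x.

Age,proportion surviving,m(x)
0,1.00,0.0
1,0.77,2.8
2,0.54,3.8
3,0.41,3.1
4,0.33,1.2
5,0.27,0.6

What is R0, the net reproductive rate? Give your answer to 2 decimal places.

lx·mx by age: 0, 2.156, 2.052, 1.271, 0.396, 0.162
R0 = Σ lx·mx = 6.037 → 6.04

6.04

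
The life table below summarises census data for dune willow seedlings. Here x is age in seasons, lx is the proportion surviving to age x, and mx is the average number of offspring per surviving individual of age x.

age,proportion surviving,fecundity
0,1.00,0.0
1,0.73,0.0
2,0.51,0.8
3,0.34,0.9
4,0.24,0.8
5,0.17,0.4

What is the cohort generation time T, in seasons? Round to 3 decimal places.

lx·mx: 0, 0, 0.408, 0.306, 0.192, 0.068 → R0 = 0.974
x·lx·mx: 0, 0, 0.816, 0.918, 0.768, 0.34 → Σ = 2.842
T = 2.842 / 0.974 = 2.917864… → 2.918

2.918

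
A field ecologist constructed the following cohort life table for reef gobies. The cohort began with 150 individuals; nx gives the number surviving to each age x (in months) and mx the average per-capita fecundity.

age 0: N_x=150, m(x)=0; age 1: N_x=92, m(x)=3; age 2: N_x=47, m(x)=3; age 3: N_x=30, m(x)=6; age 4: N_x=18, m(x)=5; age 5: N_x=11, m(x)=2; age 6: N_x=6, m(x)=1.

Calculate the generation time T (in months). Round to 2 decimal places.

2.24

lx = nx/n0 = nx/150: 1, 0.61333…, 0.31333…, 0.2, 0.12, 0.07333…, 0.04
lx·mx: 0, 1.84…, 0.94…, 1.2, 0.6, 0.146667…, 0.04 → R0 = 4.766667…
x·lx·mx: 0, 1.84…, 1.88…, 3.6, 2.4, 0.733333…, 0.24 → Σ = 10.693333…
T = 10.693333… / 4.766667… = 2.243357… → 2.24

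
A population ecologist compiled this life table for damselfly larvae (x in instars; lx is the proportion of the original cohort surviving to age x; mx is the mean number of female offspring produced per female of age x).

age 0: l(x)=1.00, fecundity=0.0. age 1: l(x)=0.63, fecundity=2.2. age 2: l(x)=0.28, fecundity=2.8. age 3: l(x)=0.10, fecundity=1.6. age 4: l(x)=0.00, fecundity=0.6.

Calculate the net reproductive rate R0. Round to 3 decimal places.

2.330

lx·mx by age: 0, 1.386, 0.784, 0.16, 0
R0 = Σ lx·mx = 2.33 → 2.330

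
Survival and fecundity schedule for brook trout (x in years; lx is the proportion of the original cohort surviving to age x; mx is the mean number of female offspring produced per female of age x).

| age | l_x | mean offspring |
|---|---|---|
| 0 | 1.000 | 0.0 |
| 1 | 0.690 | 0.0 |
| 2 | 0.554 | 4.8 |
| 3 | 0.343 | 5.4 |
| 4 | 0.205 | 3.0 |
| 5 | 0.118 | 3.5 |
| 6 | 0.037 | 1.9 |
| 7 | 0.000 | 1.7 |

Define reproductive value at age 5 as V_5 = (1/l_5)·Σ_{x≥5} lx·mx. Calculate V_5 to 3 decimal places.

lx·mx for x ≥ 5: 0.413, 0.0703, 0 → sum = 0.4833
V_5 = 0.4833 / l_5 = 0.4833 / 0.118 = 4.095763… → 4.096

4.096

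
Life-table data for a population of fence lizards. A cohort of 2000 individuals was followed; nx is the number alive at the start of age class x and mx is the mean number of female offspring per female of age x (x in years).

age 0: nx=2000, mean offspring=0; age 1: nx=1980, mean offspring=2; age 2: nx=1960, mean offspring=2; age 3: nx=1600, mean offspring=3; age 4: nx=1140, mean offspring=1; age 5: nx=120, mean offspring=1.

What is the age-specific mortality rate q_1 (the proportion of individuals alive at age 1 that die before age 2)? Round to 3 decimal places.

lx = nx/n0 = nx/2000: 1, 0.99, 0.98, 0.8, 0.57, 0.06
q_1 = (l_1 − l_2) / l_1 = (0.99 − 0.98) / 0.99
     = 0.01 / 0.99 = 0.010101… → 0.010

0.010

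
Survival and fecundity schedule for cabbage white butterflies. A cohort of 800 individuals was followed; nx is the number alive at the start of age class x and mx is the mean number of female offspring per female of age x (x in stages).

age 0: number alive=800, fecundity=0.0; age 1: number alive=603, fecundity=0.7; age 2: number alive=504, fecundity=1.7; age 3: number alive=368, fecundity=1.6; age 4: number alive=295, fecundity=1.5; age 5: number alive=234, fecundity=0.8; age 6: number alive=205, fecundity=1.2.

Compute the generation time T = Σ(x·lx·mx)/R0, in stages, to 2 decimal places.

lx = nx/n0 = nx/800: 1, 0.75375, 0.63, 0.46, 0.36875, 0.2925, 0.25625
lx·mx: 0, 0.527625, 1.071, 0.736, 0.553125, 0.234, 0.3075 → R0 = 3.42925
x·lx·mx: 0, 0.527625, 2.142, 2.208, 2.2125, 1.17, 1.845 → Σ = 10.105125
T = 10.105125 / 3.42925 = 2.946745… → 2.95

2.95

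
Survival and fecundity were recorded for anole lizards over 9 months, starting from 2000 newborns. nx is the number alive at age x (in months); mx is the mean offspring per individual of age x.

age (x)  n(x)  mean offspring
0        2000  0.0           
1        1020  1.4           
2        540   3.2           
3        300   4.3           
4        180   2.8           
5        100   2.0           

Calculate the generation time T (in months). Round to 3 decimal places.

2.285

lx = nx/n0 = nx/2000: 1, 0.51, 0.27, 0.15, 0.09, 0.05
lx·mx: 0, 0.714, 0.864, 0.645, 0.252, 0.1 → R0 = 2.575
x·lx·mx: 0, 0.714, 1.728, 1.935, 1.008, 0.5 → Σ = 5.885
T = 5.885 / 2.575 = 2.285437… → 2.285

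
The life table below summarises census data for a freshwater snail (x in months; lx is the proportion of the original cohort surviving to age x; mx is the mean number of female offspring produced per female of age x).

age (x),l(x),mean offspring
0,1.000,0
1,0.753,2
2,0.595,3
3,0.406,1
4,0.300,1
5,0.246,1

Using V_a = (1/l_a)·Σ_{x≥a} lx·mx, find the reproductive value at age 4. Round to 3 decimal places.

1.820

lx·mx for x ≥ 4: 0.3, 0.246 → sum = 0.546
V_4 = 0.546 / l_4 = 0.546 / 0.3 = 1.82 → 1.820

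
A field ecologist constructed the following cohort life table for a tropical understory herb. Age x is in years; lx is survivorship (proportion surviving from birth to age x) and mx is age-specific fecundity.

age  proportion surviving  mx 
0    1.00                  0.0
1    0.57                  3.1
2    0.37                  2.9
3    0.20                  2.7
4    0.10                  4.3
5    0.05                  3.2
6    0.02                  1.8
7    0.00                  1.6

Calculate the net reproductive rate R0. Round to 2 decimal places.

4.01

lx·mx by age: 0, 1.767, 1.073, 0.54, 0.43, 0.16, 0.036, 0
R0 = Σ lx·mx = 4.006 → 4.01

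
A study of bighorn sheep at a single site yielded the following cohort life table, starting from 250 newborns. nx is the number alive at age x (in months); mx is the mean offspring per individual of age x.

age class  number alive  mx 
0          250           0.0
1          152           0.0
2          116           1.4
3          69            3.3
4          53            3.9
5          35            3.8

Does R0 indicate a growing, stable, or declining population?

growing

lx = nx/n0 = nx/250: 1, 0.608, 0.464, 0.276, 0.212, 0.14
R0 = Σ lx·mx = 0 + 0 + 0.6496 + 0.9108 + 0.8268 + 0.532 = 2.9192
R0 > 1, so the population is growing.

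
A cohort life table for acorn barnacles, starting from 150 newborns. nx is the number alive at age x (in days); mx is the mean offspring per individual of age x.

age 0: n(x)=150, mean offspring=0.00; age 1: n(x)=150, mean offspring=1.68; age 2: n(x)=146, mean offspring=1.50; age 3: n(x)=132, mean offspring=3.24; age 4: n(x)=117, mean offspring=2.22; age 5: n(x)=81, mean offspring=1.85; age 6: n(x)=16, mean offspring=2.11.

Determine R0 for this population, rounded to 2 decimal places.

8.95

lx = nx/n0 = nx/150: 1, 1, 0.97333…, 0.88, 0.78, 0.54, 0.10667…
lx·mx by age: 0, 1.68, 1.46…, 2.8512, 1.7316, 0.999, 0.225067…
R0 = Σ lx·mx = 8.946867… → 8.95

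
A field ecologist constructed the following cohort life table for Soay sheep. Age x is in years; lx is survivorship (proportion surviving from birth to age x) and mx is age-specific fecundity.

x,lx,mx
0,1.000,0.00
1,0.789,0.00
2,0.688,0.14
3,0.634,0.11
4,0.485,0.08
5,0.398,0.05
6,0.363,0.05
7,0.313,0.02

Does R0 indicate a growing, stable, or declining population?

R0 = Σ lx·mx = 0 + 0 + 0.09632 + 0.06974 + 0.0388 + 0.0199 + 0.01815 + 0.00626 = 0.24917
R0 < 1, so the population is declining.

declining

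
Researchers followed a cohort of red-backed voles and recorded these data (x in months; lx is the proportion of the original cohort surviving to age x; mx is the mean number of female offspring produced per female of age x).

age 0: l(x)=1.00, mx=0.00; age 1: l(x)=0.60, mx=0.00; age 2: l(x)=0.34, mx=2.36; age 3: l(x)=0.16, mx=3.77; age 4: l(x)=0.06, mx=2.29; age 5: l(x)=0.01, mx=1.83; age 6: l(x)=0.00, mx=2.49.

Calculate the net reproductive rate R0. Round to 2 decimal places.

lx·mx by age: 0, 0, 0.8024, 0.6032, 0.1374, 0.0183, 0
R0 = Σ lx·mx = 1.5613 → 1.56

1.56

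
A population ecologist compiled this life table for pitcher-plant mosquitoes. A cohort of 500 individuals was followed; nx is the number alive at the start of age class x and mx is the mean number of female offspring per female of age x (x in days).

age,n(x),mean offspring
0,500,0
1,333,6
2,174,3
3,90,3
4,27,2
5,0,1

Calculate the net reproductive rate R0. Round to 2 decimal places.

lx = nx/n0 = nx/500: 1, 0.666, 0.348, 0.18, 0.054, 0
lx·mx by age: 0, 3.996, 1.044, 0.54, 0.108, 0
R0 = Σ lx·mx = 5.688 → 5.69

5.69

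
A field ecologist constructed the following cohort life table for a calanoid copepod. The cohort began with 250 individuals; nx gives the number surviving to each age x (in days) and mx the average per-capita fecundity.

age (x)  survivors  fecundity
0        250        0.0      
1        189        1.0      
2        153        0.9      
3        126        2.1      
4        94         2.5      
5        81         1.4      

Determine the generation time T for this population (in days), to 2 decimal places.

2.94

lx = nx/n0 = nx/250: 1, 0.756, 0.612, 0.504, 0.376, 0.324
lx·mx: 0, 0.756, 0.5508, 1.0584, 0.94, 0.4536 → R0 = 3.7588
x·lx·mx: 0, 0.756, 1.1016, 3.1752, 3.76, 2.268 → Σ = 11.0608
T = 11.0608 / 3.7588 = 2.942641… → 2.94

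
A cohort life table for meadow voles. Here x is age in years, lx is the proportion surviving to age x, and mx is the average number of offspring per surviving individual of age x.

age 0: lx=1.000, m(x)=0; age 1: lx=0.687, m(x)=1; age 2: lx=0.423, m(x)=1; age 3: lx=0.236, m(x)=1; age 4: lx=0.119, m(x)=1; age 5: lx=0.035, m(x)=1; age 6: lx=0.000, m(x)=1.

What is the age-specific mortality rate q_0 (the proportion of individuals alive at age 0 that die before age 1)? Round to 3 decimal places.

0.313

q_0 = (l_0 − l_1) / l_0 = (1 − 0.687) / 1
     = 0.313 / 1 = 0.313 → 0.313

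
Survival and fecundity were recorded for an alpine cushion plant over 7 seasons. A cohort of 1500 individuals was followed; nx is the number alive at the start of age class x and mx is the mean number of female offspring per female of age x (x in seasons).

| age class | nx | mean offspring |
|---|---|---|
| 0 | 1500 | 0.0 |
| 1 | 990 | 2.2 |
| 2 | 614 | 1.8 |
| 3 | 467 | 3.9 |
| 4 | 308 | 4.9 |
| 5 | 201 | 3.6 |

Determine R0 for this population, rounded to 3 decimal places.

4.892

lx = nx/n0 = nx/1500: 1, 0.66, 0.40933…, 0.31133…, 0.20533…, 0.134
lx·mx by age: 0, 1.452, 0.7368…, 1.2142…, 1.006133…, 0.4824
R0 = Σ lx·mx = 4.891533… → 4.892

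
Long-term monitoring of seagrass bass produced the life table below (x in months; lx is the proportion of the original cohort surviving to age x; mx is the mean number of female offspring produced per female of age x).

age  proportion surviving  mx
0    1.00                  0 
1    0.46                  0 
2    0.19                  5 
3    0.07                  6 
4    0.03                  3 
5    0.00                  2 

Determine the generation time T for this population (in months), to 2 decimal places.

2.41

lx·mx: 0, 0, 0.95, 0.42, 0.09, 0 → R0 = 1.46
x·lx·mx: 0, 0, 1.9, 1.26, 0.36, 0 → Σ = 3.52
T = 3.52 / 1.46 = 2.410959… → 2.41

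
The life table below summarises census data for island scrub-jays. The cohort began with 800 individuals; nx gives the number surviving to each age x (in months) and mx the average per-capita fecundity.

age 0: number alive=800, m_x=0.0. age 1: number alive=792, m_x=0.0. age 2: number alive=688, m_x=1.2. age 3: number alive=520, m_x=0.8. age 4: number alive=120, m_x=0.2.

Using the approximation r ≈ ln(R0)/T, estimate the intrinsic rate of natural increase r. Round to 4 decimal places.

lx = nx/n0 = nx/800: 1, 0.99, 0.86, 0.65, 0.15
R0 = Σ lx·mx = 0 + 0 + 1.032 + 0.52 + 0.03 = 1.582
Σ x·lx·mx = 3.744; T = 3.744/1.582 = 2.36662…
r ≈ ln(R0)/T = ln(1.582)/2.36662… = 0.193816… → 0.1938

0.1938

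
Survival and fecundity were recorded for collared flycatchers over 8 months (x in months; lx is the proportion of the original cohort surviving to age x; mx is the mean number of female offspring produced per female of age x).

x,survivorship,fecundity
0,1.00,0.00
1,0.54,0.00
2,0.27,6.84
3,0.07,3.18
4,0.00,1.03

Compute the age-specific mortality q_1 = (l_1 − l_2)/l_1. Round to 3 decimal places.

0.500

q_1 = (l_1 − l_2) / l_1 = (0.54 − 0.27) / 0.54
     = 0.27 / 0.54 = 0.5 → 0.500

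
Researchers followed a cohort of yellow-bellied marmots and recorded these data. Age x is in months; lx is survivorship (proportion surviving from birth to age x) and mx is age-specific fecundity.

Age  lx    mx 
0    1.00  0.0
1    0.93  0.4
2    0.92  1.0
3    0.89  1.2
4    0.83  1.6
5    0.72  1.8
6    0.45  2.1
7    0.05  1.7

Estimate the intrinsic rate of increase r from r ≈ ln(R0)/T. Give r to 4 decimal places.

R0 = Σ lx·mx = 0 + 0.372 + 0.92 + 1.068 + 1.328 + 1.296 + 0.945 + 0.085 = 6.014
Σ x·lx·mx = 23.473; T = 23.473/6.014 = 3.90306…
r ≈ ln(R0)/T = ln(6.014)/3.90306… = 0.459662… → 0.4597

0.4597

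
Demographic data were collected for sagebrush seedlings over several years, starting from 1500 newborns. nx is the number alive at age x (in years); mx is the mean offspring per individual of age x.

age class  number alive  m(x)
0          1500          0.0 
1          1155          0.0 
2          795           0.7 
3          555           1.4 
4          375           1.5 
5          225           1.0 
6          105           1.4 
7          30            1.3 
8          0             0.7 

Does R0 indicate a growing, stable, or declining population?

growing

lx = nx/n0 = nx/1500: 1, 0.77, 0.53, 0.37, 0.25, 0.15, 0.07, 0.02, 0
R0 = Σ lx·mx = 0 + 0 + 0.371 + 0.518 + 0.375 + 0.15 + 0.098 + 0.026 + 0 = 1.538
R0 > 1, so the population is growing.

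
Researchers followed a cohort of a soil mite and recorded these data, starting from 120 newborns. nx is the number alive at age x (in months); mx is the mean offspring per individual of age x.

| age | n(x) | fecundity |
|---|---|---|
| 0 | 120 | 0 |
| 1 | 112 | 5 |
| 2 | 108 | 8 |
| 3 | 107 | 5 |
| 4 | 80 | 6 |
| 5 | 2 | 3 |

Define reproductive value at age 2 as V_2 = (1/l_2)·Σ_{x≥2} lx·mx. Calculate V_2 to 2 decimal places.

17.45

lx = nx/n0 = nx/120: 1, 0.93333…, 0.9, 0.89167…, 0.66667…, 0.01667…
lx·mx for x ≥ 2: 7.2, 4.458333…, 4…, 0.05… → sum = 15.708333…
V_2 = 15.708333… / l_2 = 15.708333… / 0.9 = 17.453704… → 17.45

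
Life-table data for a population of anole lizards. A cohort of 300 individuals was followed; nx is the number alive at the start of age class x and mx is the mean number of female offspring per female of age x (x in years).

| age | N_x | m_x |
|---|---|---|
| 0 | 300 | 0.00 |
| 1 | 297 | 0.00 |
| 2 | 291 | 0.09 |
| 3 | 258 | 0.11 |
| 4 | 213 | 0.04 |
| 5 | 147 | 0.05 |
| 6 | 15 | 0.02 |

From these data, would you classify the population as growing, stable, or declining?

lx = nx/n0 = nx/300: 1, 0.99, 0.97, 0.86, 0.71, 0.49, 0.05
R0 = Σ lx·mx = 0 + 0 + 0.0873 + 0.0946 + 0.0284 + 0.0245 + 0.001 = 0.2358
R0 < 1, so the population is declining.

declining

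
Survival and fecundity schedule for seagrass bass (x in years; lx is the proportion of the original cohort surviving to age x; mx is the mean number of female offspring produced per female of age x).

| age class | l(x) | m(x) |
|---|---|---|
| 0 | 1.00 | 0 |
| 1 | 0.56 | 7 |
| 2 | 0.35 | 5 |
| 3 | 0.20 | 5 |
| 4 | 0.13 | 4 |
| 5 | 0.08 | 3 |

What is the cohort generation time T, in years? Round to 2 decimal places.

lx·mx: 0, 3.92, 1.75, 1, 0.52, 0.24 → R0 = 7.43
x·lx·mx: 0, 3.92, 3.5, 3, 2.08, 1.2 → Σ = 13.7
T = 13.7 / 7.43 = 1.843876… → 1.84

1.84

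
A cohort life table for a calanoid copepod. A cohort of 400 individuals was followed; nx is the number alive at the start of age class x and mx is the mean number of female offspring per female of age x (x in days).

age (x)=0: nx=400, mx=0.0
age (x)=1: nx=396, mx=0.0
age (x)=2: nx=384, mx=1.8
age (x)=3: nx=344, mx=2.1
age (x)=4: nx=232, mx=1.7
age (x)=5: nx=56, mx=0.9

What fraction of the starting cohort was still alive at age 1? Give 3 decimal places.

0.990

l_1 = n_1/n_0 = 396/400 = 0.99 → 0.990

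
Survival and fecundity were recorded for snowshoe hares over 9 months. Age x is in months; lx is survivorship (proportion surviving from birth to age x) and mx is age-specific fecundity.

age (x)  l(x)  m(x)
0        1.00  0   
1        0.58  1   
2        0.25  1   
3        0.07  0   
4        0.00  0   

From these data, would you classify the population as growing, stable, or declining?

declining

R0 = Σ lx·mx = 0 + 0.58 + 0.25 + 0 + 0 = 0.83
R0 < 1, so the population is declining.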